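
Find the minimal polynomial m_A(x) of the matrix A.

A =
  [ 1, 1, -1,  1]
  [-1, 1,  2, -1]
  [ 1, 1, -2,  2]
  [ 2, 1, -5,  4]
x^2 - 2*x + 1

The characteristic polynomial is χ_A(x) = (x - 1)^4, so the eigenvalues are known. The minimal polynomial is
  m_A(x) = Π_λ (x − λ)^{k_λ}
where k_λ is the size of the *largest* Jordan block for λ (equivalently, the smallest k with (A − λI)^k v = 0 for every generalised eigenvector v of λ).

  λ = 1: largest Jordan block has size 2, contributing (x − 1)^2

So m_A(x) = (x - 1)^2 = x^2 - 2*x + 1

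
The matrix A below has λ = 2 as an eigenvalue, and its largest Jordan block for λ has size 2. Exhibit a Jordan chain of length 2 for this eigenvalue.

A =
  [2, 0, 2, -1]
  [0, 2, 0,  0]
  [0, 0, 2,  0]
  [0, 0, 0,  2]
A Jordan chain for λ = 2 of length 2:
v_1 = (2, 0, 0, 0)ᵀ
v_2 = (0, 0, 1, 0)ᵀ

Let N = A − (2)·I. We want v_2 with N^2 v_2 = 0 but N^1 v_2 ≠ 0; then v_{j-1} := N · v_j for j = 2, …, 2.

Pick v_2 = (0, 0, 1, 0)ᵀ.
Then v_1 = N · v_2 = (2, 0, 0, 0)ᵀ.

Sanity check: (A − (2)·I) v_1 = (0, 0, 0, 0)ᵀ = 0. ✓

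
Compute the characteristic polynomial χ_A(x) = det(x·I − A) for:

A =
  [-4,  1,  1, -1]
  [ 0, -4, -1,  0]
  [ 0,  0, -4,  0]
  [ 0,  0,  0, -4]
x^4 + 16*x^3 + 96*x^2 + 256*x + 256

Expanding det(x·I − A) (e.g. by cofactor expansion or by noting that A is similar to its Jordan form J, which has the same characteristic polynomial as A) gives
  χ_A(x) = x^4 + 16*x^3 + 96*x^2 + 256*x + 256
which factors as (x + 4)^4. The eigenvalues (with algebraic multiplicities) are λ = -4 with multiplicity 4.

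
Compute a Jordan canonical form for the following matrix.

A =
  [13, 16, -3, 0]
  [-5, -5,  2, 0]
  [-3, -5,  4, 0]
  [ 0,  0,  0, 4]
J_3(4) ⊕ J_1(4)

The characteristic polynomial is
  det(x·I − A) = x^4 - 16*x^3 + 96*x^2 - 256*x + 256 = (x - 4)^4

Eigenvalues and multiplicities (the geometric multiplicity of λ is n − rank(A − λI), which equals the number of Jordan blocks for λ):
  λ = 4: algebraic multiplicity = 4, geometric multiplicity = 2

Determining the block sizes for each eigenvalue:
  λ = 4: with am = 4 and gm = 2, the partition is not yet determined (e.g. several partitions of 4 into 2 parts exist). Let N = A − (4)·I. Computing rank(N^1) = 2, rank(N^2) = 1, rank(N^3) = 0; the number of blocks of size ≥ j is rank(N^{j−1}) − rank(N^j), giving [2, 1, 1]. So we have 1 block(s) of size 3, 1 block(s) of size 1 → block sizes [3, 1]

Assembling the blocks gives a Jordan form
J =
  [4, 1, 0, 0]
  [0, 4, 1, 0]
  [0, 0, 4, 0]
  [0, 0, 0, 4]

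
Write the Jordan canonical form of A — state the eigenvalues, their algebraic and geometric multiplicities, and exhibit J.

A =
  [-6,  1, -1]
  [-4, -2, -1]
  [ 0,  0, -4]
J_3(-4)

The characteristic polynomial is
  det(x·I − A) = x^3 + 12*x^2 + 48*x + 64 = (x + 4)^3

Eigenvalues and multiplicities (the geometric multiplicity of λ is n − rank(A − λI), which equals the number of Jordan blocks for λ):
  λ = -4: algebraic multiplicity = 3, geometric multiplicity = 1

Determining the block sizes for each eigenvalue:
  λ = -4: one block (gm = 1), so the single block has size am = 3 → block sizes [3]

Assembling the blocks gives a Jordan form
J =
  [-4,  1,  0]
  [ 0, -4,  1]
  [ 0,  0, -4]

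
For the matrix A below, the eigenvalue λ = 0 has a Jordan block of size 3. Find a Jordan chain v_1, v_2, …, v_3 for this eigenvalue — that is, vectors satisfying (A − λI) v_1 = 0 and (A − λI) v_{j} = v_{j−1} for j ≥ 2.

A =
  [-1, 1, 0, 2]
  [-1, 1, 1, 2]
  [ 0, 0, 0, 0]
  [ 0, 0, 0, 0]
A Jordan chain for λ = 0 of length 3:
v_1 = (1, 1, 0, 0)ᵀ
v_2 = (0, 1, 0, 0)ᵀ
v_3 = (0, 0, 1, 0)ᵀ

Let N = A − (0)·I. We want v_3 with N^3 v_3 = 0 but N^2 v_3 ≠ 0; then v_{j-1} := N · v_j for j = 3, …, 2.

Pick v_3 = (0, 0, 1, 0)ᵀ.
Then v_2 = N · v_3 = (0, 1, 0, 0)ᵀ.
Then v_1 = N · v_2 = (1, 1, 0, 0)ᵀ.

Sanity check: (A − (0)·I) v_1 = (0, 0, 0, 0)ᵀ = 0. ✓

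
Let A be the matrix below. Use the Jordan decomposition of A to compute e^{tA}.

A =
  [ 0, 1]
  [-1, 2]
e^{tA} =
  [-t*exp(t) + exp(t), t*exp(t)]
  [-t*exp(t), t*exp(t) + exp(t)]

Strategy: write A = P · J · P⁻¹ where J is a Jordan canonical form, so e^{tA} = P · e^{tJ} · P⁻¹, and e^{tJ} can be computed block-by-block.

A has Jordan form
J =
  [1, 1]
  [0, 1]
(up to reordering of blocks).

Per-block formulas:
  For a 2×2 Jordan block J_2(1): exp(t · J_2(1)) = e^(1t)·(I + t·N), where N is the 2×2 nilpotent shift.

After assembling e^{tJ} and conjugating by P, we get:

e^{tA} =
  [-t*exp(t) + exp(t), t*exp(t)]
  [-t*exp(t), t*exp(t) + exp(t)]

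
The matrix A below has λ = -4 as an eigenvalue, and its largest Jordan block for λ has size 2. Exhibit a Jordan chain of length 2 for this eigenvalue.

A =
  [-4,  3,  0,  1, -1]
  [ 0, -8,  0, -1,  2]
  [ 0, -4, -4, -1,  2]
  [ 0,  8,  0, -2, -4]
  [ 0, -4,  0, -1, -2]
A Jordan chain for λ = -4 of length 2:
v_1 = (3, -4, -4, 8, -4)ᵀ
v_2 = (0, 1, 0, 0, 0)ᵀ

Let N = A − (-4)·I. We want v_2 with N^2 v_2 = 0 but N^1 v_2 ≠ 0; then v_{j-1} := N · v_j for j = 2, …, 2.

Pick v_2 = (0, 1, 0, 0, 0)ᵀ.
Then v_1 = N · v_2 = (3, -4, -4, 8, -4)ᵀ.

Sanity check: (A − (-4)·I) v_1 = (0, 0, 0, 0, 0)ᵀ = 0. ✓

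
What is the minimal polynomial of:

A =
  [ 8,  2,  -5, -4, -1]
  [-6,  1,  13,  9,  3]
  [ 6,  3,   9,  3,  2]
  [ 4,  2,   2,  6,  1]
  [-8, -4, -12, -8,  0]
x^5 - 24*x^4 + 228*x^3 - 1072*x^2 + 2496*x - 2304

The characteristic polynomial is χ_A(x) = (x - 6)^2*(x - 4)^3, so the eigenvalues are known. The minimal polynomial is
  m_A(x) = Π_λ (x − λ)^{k_λ}
where k_λ is the size of the *largest* Jordan block for λ (equivalently, the smallest k with (A − λI)^k v = 0 for every generalised eigenvector v of λ).

  λ = 4: largest Jordan block has size 3, contributing (x − 4)^3
  λ = 6: largest Jordan block has size 2, contributing (x − 6)^2

So m_A(x) = (x - 6)^2*(x - 4)^3 = x^5 - 24*x^4 + 228*x^3 - 1072*x^2 + 2496*x - 2304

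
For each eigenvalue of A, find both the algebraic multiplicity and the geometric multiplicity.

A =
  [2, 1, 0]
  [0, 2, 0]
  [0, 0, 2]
λ = 2: alg = 3, geom = 2

Step 1 — factor the characteristic polynomial to read off the algebraic multiplicities:
  χ_A(x) = (x - 2)^3

Step 2 — compute geometric multiplicities via the rank-nullity identity g(λ) = n − rank(A − λI):
  rank(A − (2)·I) = 1, so dim ker(A − (2)·I) = n − 1 = 2

Summary:
  λ = 2: algebraic multiplicity = 3, geometric multiplicity = 2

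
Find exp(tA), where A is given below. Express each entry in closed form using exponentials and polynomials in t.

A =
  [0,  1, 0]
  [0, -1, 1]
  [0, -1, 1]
e^{tA} =
  [1, -t^2/2 + t, t^2/2]
  [0, 1 - t, t]
  [0, -t, t + 1]

Strategy: write A = P · J · P⁻¹ where J is a Jordan canonical form, so e^{tA} = P · e^{tJ} · P⁻¹, and e^{tJ} can be computed block-by-block.

A has Jordan form
J =
  [0, 1, 0]
  [0, 0, 1]
  [0, 0, 0]
(up to reordering of blocks).

Per-block formulas:
  For a 3×3 Jordan block J_3(0): exp(t · J_3(0)) = e^(0t)·(I + t·N + (t^2/2)·N^2), where N is the 3×3 nilpotent shift.

After assembling e^{tJ} and conjugating by P, we get:

e^{tA} =
  [1, -t^2/2 + t, t^2/2]
  [0, 1 - t, t]
  [0, -t, t + 1]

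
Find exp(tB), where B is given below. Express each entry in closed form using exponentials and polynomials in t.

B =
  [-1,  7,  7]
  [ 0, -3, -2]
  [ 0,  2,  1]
e^{tB} =
  [exp(-t), 7*t*exp(-t), 7*t*exp(-t)]
  [0, -2*t*exp(-t) + exp(-t), -2*t*exp(-t)]
  [0, 2*t*exp(-t), 2*t*exp(-t) + exp(-t)]

Strategy: write B = P · J · P⁻¹ where J is a Jordan canonical form, so e^{tB} = P · e^{tJ} · P⁻¹, and e^{tJ} can be computed block-by-block.

B has Jordan form
J =
  [-1,  1,  0]
  [ 0, -1,  0]
  [ 0,  0, -1]
(up to reordering of blocks).

Per-block formulas:
  For a 1×1 block at λ = -1: exp(t · [-1]) = [e^(-1t)].
  For a 2×2 Jordan block J_2(-1): exp(t · J_2(-1)) = e^(-1t)·(I + t·N), where N is the 2×2 nilpotent shift.

After assembling e^{tJ} and conjugating by P, we get:

e^{tB} =
  [exp(-t), 7*t*exp(-t), 7*t*exp(-t)]
  [0, -2*t*exp(-t) + exp(-t), -2*t*exp(-t)]
  [0, 2*t*exp(-t), 2*t*exp(-t) + exp(-t)]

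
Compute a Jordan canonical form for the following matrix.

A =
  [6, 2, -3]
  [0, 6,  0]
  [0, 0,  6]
J_2(6) ⊕ J_1(6)

The characteristic polynomial is
  det(x·I − A) = x^3 - 18*x^2 + 108*x - 216 = (x - 6)^3

Eigenvalues and multiplicities (the geometric multiplicity of λ is n − rank(A − λI), which equals the number of Jordan blocks for λ):
  λ = 6: algebraic multiplicity = 3, geometric multiplicity = 2

Determining the block sizes for each eigenvalue:
  λ = 6: 2 blocks summing to 3 forces exactly one block of size 2 and the rest size 1 → block sizes [2, 1]

Assembling the blocks gives a Jordan form
J =
  [6, 1, 0]
  [0, 6, 0]
  [0, 0, 6]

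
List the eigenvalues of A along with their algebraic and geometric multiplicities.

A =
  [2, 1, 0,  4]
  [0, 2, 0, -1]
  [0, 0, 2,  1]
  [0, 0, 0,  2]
λ = 2: alg = 4, geom = 2

Step 1 — factor the characteristic polynomial to read off the algebraic multiplicities:
  χ_A(x) = (x - 2)^4

Step 2 — compute geometric multiplicities via the rank-nullity identity g(λ) = n − rank(A − λI):
  rank(A − (2)·I) = 2, so dim ker(A − (2)·I) = n − 2 = 2

Summary:
  λ = 2: algebraic multiplicity = 4, geometric multiplicity = 2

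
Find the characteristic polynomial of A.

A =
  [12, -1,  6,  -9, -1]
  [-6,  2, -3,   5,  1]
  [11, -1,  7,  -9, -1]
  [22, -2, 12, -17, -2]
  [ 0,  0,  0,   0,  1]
x^5 - 5*x^4 + 10*x^3 - 10*x^2 + 5*x - 1

Expanding det(x·I − A) (e.g. by cofactor expansion or by noting that A is similar to its Jordan form J, which has the same characteristic polynomial as A) gives
  χ_A(x) = x^5 - 5*x^4 + 10*x^3 - 10*x^2 + 5*x - 1
which factors as (x - 1)^5. The eigenvalues (with algebraic multiplicities) are λ = 1 with multiplicity 5.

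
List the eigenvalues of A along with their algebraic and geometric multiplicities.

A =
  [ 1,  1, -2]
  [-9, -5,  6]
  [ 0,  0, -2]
λ = -2: alg = 3, geom = 2

Step 1 — factor the characteristic polynomial to read off the algebraic multiplicities:
  χ_A(x) = (x + 2)^3

Step 2 — compute geometric multiplicities via the rank-nullity identity g(λ) = n − rank(A − λI):
  rank(A − (-2)·I) = 1, so dim ker(A − (-2)·I) = n − 1 = 2

Summary:
  λ = -2: algebraic multiplicity = 3, geometric multiplicity = 2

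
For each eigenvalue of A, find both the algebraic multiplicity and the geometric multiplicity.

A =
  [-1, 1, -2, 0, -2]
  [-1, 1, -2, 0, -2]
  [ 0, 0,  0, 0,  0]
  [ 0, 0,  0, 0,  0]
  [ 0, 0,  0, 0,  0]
λ = 0: alg = 5, geom = 4

Step 1 — factor the characteristic polynomial to read off the algebraic multiplicities:
  χ_A(x) = x^5

Step 2 — compute geometric multiplicities via the rank-nullity identity g(λ) = n − rank(A − λI):
  rank(A − (0)·I) = 1, so dim ker(A − (0)·I) = n − 1 = 4

Summary:
  λ = 0: algebraic multiplicity = 5, geometric multiplicity = 4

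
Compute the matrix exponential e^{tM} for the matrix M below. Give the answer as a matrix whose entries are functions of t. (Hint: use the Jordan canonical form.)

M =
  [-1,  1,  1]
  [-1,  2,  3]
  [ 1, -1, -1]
e^{tM} =
  [t^2/2 - t + 1, t, t^2/2 + t]
  [t^2 - t, 2*t + 1, t^2 + 3*t]
  [-t^2/2 + t, -t, -t^2/2 - t + 1]

Strategy: write M = P · J · P⁻¹ where J is a Jordan canonical form, so e^{tM} = P · e^{tJ} · P⁻¹, and e^{tJ} can be computed block-by-block.

M has Jordan form
J =
  [0, 1, 0]
  [0, 0, 1]
  [0, 0, 0]
(up to reordering of blocks).

Per-block formulas:
  For a 3×3 Jordan block J_3(0): exp(t · J_3(0)) = e^(0t)·(I + t·N + (t^2/2)·N^2), where N is the 3×3 nilpotent shift.

After assembling e^{tJ} and conjugating by P, we get:

e^{tM} =
  [t^2/2 - t + 1, t, t^2/2 + t]
  [t^2 - t, 2*t + 1, t^2 + 3*t]
  [-t^2/2 + t, -t, -t^2/2 - t + 1]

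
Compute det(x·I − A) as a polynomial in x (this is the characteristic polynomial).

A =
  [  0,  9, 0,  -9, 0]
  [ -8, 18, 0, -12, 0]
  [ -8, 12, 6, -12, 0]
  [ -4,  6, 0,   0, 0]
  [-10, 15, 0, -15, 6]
x^5 - 30*x^4 + 360*x^3 - 2160*x^2 + 6480*x - 7776

Expanding det(x·I − A) (e.g. by cofactor expansion or by noting that A is similar to its Jordan form J, which has the same characteristic polynomial as A) gives
  χ_A(x) = x^5 - 30*x^4 + 360*x^3 - 2160*x^2 + 6480*x - 7776
which factors as (x - 6)^5. The eigenvalues (with algebraic multiplicities) are λ = 6 with multiplicity 5.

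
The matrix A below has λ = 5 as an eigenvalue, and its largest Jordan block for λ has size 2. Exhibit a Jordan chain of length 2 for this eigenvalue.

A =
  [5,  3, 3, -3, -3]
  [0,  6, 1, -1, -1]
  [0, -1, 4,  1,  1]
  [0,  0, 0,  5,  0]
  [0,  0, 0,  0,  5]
A Jordan chain for λ = 5 of length 2:
v_1 = (3, 1, -1, 0, 0)ᵀ
v_2 = (0, 1, 0, 0, 0)ᵀ

Let N = A − (5)·I. We want v_2 with N^2 v_2 = 0 but N^1 v_2 ≠ 0; then v_{j-1} := N · v_j for j = 2, …, 2.

Pick v_2 = (0, 1, 0, 0, 0)ᵀ.
Then v_1 = N · v_2 = (3, 1, -1, 0, 0)ᵀ.

Sanity check: (A − (5)·I) v_1 = (0, 0, 0, 0, 0)ᵀ = 0. ✓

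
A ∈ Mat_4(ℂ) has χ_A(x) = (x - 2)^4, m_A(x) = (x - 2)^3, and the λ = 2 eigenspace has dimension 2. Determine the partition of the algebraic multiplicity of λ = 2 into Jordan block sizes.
Block sizes for λ = 2: [3, 1]

Step 1 — from the characteristic polynomial, algebraic multiplicity of λ = 2 is 4. From dim ker(A − (2)·I) = 2, there are exactly 2 Jordan blocks for λ = 2.
Step 2 — from the minimal polynomial, the factor (x − 2)^3 tells us the largest block for λ = 2 has size 3.
Step 3 — with total size 4, 2 blocks, and largest block 3, the block sizes (in nonincreasing order) are [3, 1].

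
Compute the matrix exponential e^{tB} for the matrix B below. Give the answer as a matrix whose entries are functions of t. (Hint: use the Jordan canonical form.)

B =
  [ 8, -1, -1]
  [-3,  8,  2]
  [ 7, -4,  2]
e^{tB} =
  [2*t*exp(6*t) + exp(6*t), -t*exp(6*t), -t*exp(6*t)]
  [t^2*exp(6*t) - 3*t*exp(6*t), -t^2*exp(6*t)/2 + 2*t*exp(6*t) + exp(6*t), -t^2*exp(6*t)/2 + 2*t*exp(6*t)]
  [-t^2*exp(6*t) + 7*t*exp(6*t), t^2*exp(6*t)/2 - 4*t*exp(6*t), t^2*exp(6*t)/2 - 4*t*exp(6*t) + exp(6*t)]

Strategy: write B = P · J · P⁻¹ where J is a Jordan canonical form, so e^{tB} = P · e^{tJ} · P⁻¹, and e^{tJ} can be computed block-by-block.

B has Jordan form
J =
  [6, 1, 0]
  [0, 6, 1]
  [0, 0, 6]
(up to reordering of blocks).

Per-block formulas:
  For a 3×3 Jordan block J_3(6): exp(t · J_3(6)) = e^(6t)·(I + t·N + (t^2/2)·N^2), where N is the 3×3 nilpotent shift.

After assembling e^{tJ} and conjugating by P, we get:

e^{tB} =
  [2*t*exp(6*t) + exp(6*t), -t*exp(6*t), -t*exp(6*t)]
  [t^2*exp(6*t) - 3*t*exp(6*t), -t^2*exp(6*t)/2 + 2*t*exp(6*t) + exp(6*t), -t^2*exp(6*t)/2 + 2*t*exp(6*t)]
  [-t^2*exp(6*t) + 7*t*exp(6*t), t^2*exp(6*t)/2 - 4*t*exp(6*t), t^2*exp(6*t)/2 - 4*t*exp(6*t) + exp(6*t)]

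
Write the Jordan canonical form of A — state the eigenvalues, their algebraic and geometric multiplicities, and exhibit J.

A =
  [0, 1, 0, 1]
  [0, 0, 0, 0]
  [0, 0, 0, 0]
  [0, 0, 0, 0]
J_2(0) ⊕ J_1(0) ⊕ J_1(0)

The characteristic polynomial is
  det(x·I − A) = x^4

Eigenvalues and multiplicities (the geometric multiplicity of λ is n − rank(A − λI), which equals the number of Jordan blocks for λ):
  λ = 0: algebraic multiplicity = 4, geometric multiplicity = 3

Determining the block sizes for each eigenvalue:
  λ = 0: 3 blocks summing to 4 forces exactly one block of size 2 and the rest size 1 → block sizes [2, 1, 1]

Assembling the blocks gives a Jordan form
J =
  [0, 1, 0, 0]
  [0, 0, 0, 0]
  [0, 0, 0, 0]
  [0, 0, 0, 0]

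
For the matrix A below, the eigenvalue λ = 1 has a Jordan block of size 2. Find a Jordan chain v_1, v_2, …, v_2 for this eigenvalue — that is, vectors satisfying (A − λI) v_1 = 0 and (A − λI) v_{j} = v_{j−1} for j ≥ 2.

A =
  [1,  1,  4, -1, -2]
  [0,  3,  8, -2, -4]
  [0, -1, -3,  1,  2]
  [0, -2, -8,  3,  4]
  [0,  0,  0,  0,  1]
A Jordan chain for λ = 1 of length 2:
v_1 = (1, 2, -1, -2, 0)ᵀ
v_2 = (0, 1, 0, 0, 0)ᵀ

Let N = A − (1)·I. We want v_2 with N^2 v_2 = 0 but N^1 v_2 ≠ 0; then v_{j-1} := N · v_j for j = 2, …, 2.

Pick v_2 = (0, 1, 0, 0, 0)ᵀ.
Then v_1 = N · v_2 = (1, 2, -1, -2, 0)ᵀ.

Sanity check: (A − (1)·I) v_1 = (0, 0, 0, 0, 0)ᵀ = 0. ✓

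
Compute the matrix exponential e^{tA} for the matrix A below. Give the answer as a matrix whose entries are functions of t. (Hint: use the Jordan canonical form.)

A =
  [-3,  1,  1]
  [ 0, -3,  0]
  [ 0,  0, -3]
e^{tA} =
  [exp(-3*t), t*exp(-3*t), t*exp(-3*t)]
  [0, exp(-3*t), 0]
  [0, 0, exp(-3*t)]

Strategy: write A = P · J · P⁻¹ where J is a Jordan canonical form, so e^{tA} = P · e^{tJ} · P⁻¹, and e^{tJ} can be computed block-by-block.

A has Jordan form
J =
  [-3,  1,  0]
  [ 0, -3,  0]
  [ 0,  0, -3]
(up to reordering of blocks).

Per-block formulas:
  For a 1×1 block at λ = -3: exp(t · [-3]) = [e^(-3t)].
  For a 2×2 Jordan block J_2(-3): exp(t · J_2(-3)) = e^(-3t)·(I + t·N), where N is the 2×2 nilpotent shift.

After assembling e^{tJ} and conjugating by P, we get:

e^{tA} =
  [exp(-3*t), t*exp(-3*t), t*exp(-3*t)]
  [0, exp(-3*t), 0]
  [0, 0, exp(-3*t)]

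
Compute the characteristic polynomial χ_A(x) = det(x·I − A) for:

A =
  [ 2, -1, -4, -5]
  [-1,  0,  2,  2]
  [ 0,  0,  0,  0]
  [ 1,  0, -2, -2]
x^4

Expanding det(x·I − A) (e.g. by cofactor expansion or by noting that A is similar to its Jordan form J, which has the same characteristic polynomial as A) gives
  χ_A(x) = x^4
which factors as x^4. The eigenvalues (with algebraic multiplicities) are λ = 0 with multiplicity 4.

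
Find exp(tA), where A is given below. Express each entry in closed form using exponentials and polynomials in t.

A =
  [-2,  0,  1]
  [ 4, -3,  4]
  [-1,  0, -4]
e^{tA} =
  [t*exp(-3*t) + exp(-3*t), 0, t*exp(-3*t)]
  [4*t*exp(-3*t), exp(-3*t), 4*t*exp(-3*t)]
  [-t*exp(-3*t), 0, -t*exp(-3*t) + exp(-3*t)]

Strategy: write A = P · J · P⁻¹ where J is a Jordan canonical form, so e^{tA} = P · e^{tJ} · P⁻¹, and e^{tJ} can be computed block-by-block.

A has Jordan form
J =
  [-3,  1,  0]
  [ 0, -3,  0]
  [ 0,  0, -3]
(up to reordering of blocks).

Per-block formulas:
  For a 2×2 Jordan block J_2(-3): exp(t · J_2(-3)) = e^(-3t)·(I + t·N), where N is the 2×2 nilpotent shift.
  For a 1×1 block at λ = -3: exp(t · [-3]) = [e^(-3t)].

After assembling e^{tJ} and conjugating by P, we get:

e^{tA} =
  [t*exp(-3*t) + exp(-3*t), 0, t*exp(-3*t)]
  [4*t*exp(-3*t), exp(-3*t), 4*t*exp(-3*t)]
  [-t*exp(-3*t), 0, -t*exp(-3*t) + exp(-3*t)]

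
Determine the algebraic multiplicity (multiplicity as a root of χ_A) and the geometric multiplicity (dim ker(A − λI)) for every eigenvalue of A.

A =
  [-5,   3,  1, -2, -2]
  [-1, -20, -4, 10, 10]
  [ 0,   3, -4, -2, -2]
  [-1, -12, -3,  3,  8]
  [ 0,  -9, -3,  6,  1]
λ = -5: alg = 5, geom = 3

Step 1 — factor the characteristic polynomial to read off the algebraic multiplicities:
  χ_A(x) = (x + 5)^5

Step 2 — compute geometric multiplicities via the rank-nullity identity g(λ) = n − rank(A − λI):
  rank(A − (-5)·I) = 2, so dim ker(A − (-5)·I) = n − 2 = 3

Summary:
  λ = -5: algebraic multiplicity = 5, geometric multiplicity = 3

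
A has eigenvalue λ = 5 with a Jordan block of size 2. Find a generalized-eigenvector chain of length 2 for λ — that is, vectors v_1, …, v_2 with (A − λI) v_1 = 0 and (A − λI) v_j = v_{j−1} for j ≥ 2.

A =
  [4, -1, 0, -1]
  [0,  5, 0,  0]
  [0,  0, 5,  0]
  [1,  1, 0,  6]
A Jordan chain for λ = 5 of length 2:
v_1 = (-1, 0, 0, 1)ᵀ
v_2 = (1, 0, 0, 0)ᵀ

Let N = A − (5)·I. We want v_2 with N^2 v_2 = 0 but N^1 v_2 ≠ 0; then v_{j-1} := N · v_j for j = 2, …, 2.

Pick v_2 = (1, 0, 0, 0)ᵀ.
Then v_1 = N · v_2 = (-1, 0, 0, 1)ᵀ.

Sanity check: (A − (5)·I) v_1 = (0, 0, 0, 0)ᵀ = 0. ✓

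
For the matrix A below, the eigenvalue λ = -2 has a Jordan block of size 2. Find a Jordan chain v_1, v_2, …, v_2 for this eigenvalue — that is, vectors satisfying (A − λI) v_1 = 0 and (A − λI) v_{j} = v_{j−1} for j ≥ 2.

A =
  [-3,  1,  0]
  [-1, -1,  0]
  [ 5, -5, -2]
A Jordan chain for λ = -2 of length 2:
v_1 = (-1, -1, 5)ᵀ
v_2 = (1, 0, 0)ᵀ

Let N = A − (-2)·I. We want v_2 with N^2 v_2 = 0 but N^1 v_2 ≠ 0; then v_{j-1} := N · v_j for j = 2, …, 2.

Pick v_2 = (1, 0, 0)ᵀ.
Then v_1 = N · v_2 = (-1, -1, 5)ᵀ.

Sanity check: (A − (-2)·I) v_1 = (0, 0, 0)ᵀ = 0. ✓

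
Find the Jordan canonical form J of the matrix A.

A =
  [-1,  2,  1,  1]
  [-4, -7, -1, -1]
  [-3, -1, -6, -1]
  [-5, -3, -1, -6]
J_2(-5) ⊕ J_2(-5)

The characteristic polynomial is
  det(x·I − A) = x^4 + 20*x^3 + 150*x^2 + 500*x + 625 = (x + 5)^4

Eigenvalues and multiplicities (the geometric multiplicity of λ is n − rank(A − λI), which equals the number of Jordan blocks for λ):
  λ = -5: algebraic multiplicity = 4, geometric multiplicity = 2

Determining the block sizes for each eigenvalue:
  λ = -5: with am = 4 and gm = 2, the partition is not yet determined (e.g. several partitions of 4 into 2 parts exist). Let N = A − (-5)·I. Computing rank(N^1) = 2, rank(N^2) = 0; the number of blocks of size ≥ j is rank(N^{j−1}) − rank(N^j), giving [2, 2]. So we have 2 block(s) of size 2 → block sizes [2, 2]

Assembling the blocks gives a Jordan form
J =
  [-5,  1,  0,  0]
  [ 0, -5,  0,  0]
  [ 0,  0, -5,  1]
  [ 0,  0,  0, -5]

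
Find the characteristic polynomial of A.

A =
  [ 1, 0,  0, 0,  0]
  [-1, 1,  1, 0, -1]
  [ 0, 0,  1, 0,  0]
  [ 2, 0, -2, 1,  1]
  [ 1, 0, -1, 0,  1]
x^5 - 5*x^4 + 10*x^3 - 10*x^2 + 5*x - 1

Expanding det(x·I − A) (e.g. by cofactor expansion or by noting that A is similar to its Jordan form J, which has the same characteristic polynomial as A) gives
  χ_A(x) = x^5 - 5*x^4 + 10*x^3 - 10*x^2 + 5*x - 1
which factors as (x - 1)^5. The eigenvalues (with algebraic multiplicities) are λ = 1 with multiplicity 5.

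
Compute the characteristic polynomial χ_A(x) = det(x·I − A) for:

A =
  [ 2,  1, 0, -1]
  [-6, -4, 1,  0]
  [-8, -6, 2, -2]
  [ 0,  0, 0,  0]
x^4

Expanding det(x·I − A) (e.g. by cofactor expansion or by noting that A is similar to its Jordan form J, which has the same characteristic polynomial as A) gives
  χ_A(x) = x^4
which factors as x^4. The eigenvalues (with algebraic multiplicities) are λ = 0 with multiplicity 4.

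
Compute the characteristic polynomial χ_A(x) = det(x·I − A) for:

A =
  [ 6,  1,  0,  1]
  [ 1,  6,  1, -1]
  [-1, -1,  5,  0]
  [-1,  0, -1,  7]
x^4 - 24*x^3 + 216*x^2 - 864*x + 1296

Expanding det(x·I − A) (e.g. by cofactor expansion or by noting that A is similar to its Jordan form J, which has the same characteristic polynomial as A) gives
  χ_A(x) = x^4 - 24*x^3 + 216*x^2 - 864*x + 1296
which factors as (x - 6)^4. The eigenvalues (with algebraic multiplicities) are λ = 6 with multiplicity 4.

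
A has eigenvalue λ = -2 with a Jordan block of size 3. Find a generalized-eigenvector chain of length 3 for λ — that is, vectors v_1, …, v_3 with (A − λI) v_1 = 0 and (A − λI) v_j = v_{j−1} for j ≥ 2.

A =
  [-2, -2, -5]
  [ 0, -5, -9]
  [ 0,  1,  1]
A Jordan chain for λ = -2 of length 3:
v_1 = (1, 0, 0)ᵀ
v_2 = (-2, -3, 1)ᵀ
v_3 = (0, 1, 0)ᵀ

Let N = A − (-2)·I. We want v_3 with N^3 v_3 = 0 but N^2 v_3 ≠ 0; then v_{j-1} := N · v_j for j = 3, …, 2.

Pick v_3 = (0, 1, 0)ᵀ.
Then v_2 = N · v_3 = (-2, -3, 1)ᵀ.
Then v_1 = N · v_2 = (1, 0, 0)ᵀ.

Sanity check: (A − (-2)·I) v_1 = (0, 0, 0)ᵀ = 0. ✓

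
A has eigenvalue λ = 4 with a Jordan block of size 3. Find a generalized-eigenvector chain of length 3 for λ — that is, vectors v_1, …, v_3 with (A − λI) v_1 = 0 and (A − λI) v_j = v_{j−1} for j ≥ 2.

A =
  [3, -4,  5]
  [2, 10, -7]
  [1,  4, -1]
A Jordan chain for λ = 4 of length 3:
v_1 = (-2, 3, 2)ᵀ
v_2 = (-1, 2, 1)ᵀ
v_3 = (1, 0, 0)ᵀ

Let N = A − (4)·I. We want v_3 with N^3 v_3 = 0 but N^2 v_3 ≠ 0; then v_{j-1} := N · v_j for j = 3, …, 2.

Pick v_3 = (1, 0, 0)ᵀ.
Then v_2 = N · v_3 = (-1, 2, 1)ᵀ.
Then v_1 = N · v_2 = (-2, 3, 2)ᵀ.

Sanity check: (A − (4)·I) v_1 = (0, 0, 0)ᵀ = 0. ✓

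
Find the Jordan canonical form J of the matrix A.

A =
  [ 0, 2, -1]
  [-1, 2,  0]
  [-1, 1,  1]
J_3(1)

The characteristic polynomial is
  det(x·I − A) = x^3 - 3*x^2 + 3*x - 1 = (x - 1)^3

Eigenvalues and multiplicities (the geometric multiplicity of λ is n − rank(A − λI), which equals the number of Jordan blocks for λ):
  λ = 1: algebraic multiplicity = 3, geometric multiplicity = 1

Determining the block sizes for each eigenvalue:
  λ = 1: one block (gm = 1), so the single block has size am = 3 → block sizes [3]

Assembling the blocks gives a Jordan form
J =
  [1, 1, 0]
  [0, 1, 1]
  [0, 0, 1]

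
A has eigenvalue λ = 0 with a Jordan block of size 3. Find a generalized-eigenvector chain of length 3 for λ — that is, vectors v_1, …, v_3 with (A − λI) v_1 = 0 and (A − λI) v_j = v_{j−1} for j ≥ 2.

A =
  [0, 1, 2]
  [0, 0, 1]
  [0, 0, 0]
A Jordan chain for λ = 0 of length 3:
v_1 = (1, 0, 0)ᵀ
v_2 = (2, 1, 0)ᵀ
v_3 = (0, 0, 1)ᵀ

Let N = A − (0)·I. We want v_3 with N^3 v_3 = 0 but N^2 v_3 ≠ 0; then v_{j-1} := N · v_j for j = 3, …, 2.

Pick v_3 = (0, 0, 1)ᵀ.
Then v_2 = N · v_3 = (2, 1, 0)ᵀ.
Then v_1 = N · v_2 = (1, 0, 0)ᵀ.

Sanity check: (A − (0)·I) v_1 = (0, 0, 0)ᵀ = 0. ✓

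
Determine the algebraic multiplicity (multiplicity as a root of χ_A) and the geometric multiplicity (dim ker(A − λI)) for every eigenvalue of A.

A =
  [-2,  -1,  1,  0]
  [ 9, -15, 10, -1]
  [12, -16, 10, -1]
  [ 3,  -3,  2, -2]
λ = -3: alg = 1, geom = 1; λ = -2: alg = 3, geom = 1

Step 1 — factor the characteristic polynomial to read off the algebraic multiplicities:
  χ_A(x) = (x + 2)^3*(x + 3)

Step 2 — compute geometric multiplicities via the rank-nullity identity g(λ) = n − rank(A − λI):
  rank(A − (-3)·I) = 3, so dim ker(A − (-3)·I) = n − 3 = 1
  rank(A − (-2)·I) = 3, so dim ker(A − (-2)·I) = n − 3 = 1

Summary:
  λ = -3: algebraic multiplicity = 1, geometric multiplicity = 1
  λ = -2: algebraic multiplicity = 3, geometric multiplicity = 1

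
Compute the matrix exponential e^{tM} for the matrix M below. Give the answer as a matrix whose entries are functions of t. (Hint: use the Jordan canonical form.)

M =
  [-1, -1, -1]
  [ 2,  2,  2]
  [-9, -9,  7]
e^{tM} =
  [3*t*exp(4*t) - exp(4*t) + 2, 3*t*exp(4*t) - exp(4*t) + 1, -t*exp(4*t)]
  [-6*t*exp(4*t) + 2*exp(4*t) - 2, -6*t*exp(4*t) + 2*exp(4*t) - 1, 2*t*exp(4*t)]
  [-9*t*exp(4*t), -9*t*exp(4*t), 3*t*exp(4*t) + exp(4*t)]

Strategy: write M = P · J · P⁻¹ where J is a Jordan canonical form, so e^{tM} = P · e^{tJ} · P⁻¹, and e^{tJ} can be computed block-by-block.

M has Jordan form
J =
  [0, 0, 0]
  [0, 4, 1]
  [0, 0, 4]
(up to reordering of blocks).

Per-block formulas:
  For a 2×2 Jordan block J_2(4): exp(t · J_2(4)) = e^(4t)·(I + t·N), where N is the 2×2 nilpotent shift.
  For a 1×1 block at λ = 0: exp(t · [0]) = [e^(0t)].

After assembling e^{tJ} and conjugating by P, we get:

e^{tM} =
  [3*t*exp(4*t) - exp(4*t) + 2, 3*t*exp(4*t) - exp(4*t) + 1, -t*exp(4*t)]
  [-6*t*exp(4*t) + 2*exp(4*t) - 2, -6*t*exp(4*t) + 2*exp(4*t) - 1, 2*t*exp(4*t)]
  [-9*t*exp(4*t), -9*t*exp(4*t), 3*t*exp(4*t) + exp(4*t)]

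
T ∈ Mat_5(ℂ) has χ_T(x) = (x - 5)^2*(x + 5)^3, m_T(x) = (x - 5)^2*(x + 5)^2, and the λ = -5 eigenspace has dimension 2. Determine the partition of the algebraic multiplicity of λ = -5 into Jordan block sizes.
Block sizes for λ = -5: [2, 1]

Step 1 — from the characteristic polynomial, algebraic multiplicity of λ = -5 is 3. From dim ker(T − (-5)·I) = 2, there are exactly 2 Jordan blocks for λ = -5.
Step 2 — from the minimal polynomial, the factor (x + 5)^2 tells us the largest block for λ = -5 has size 2.
Step 3 — with total size 3, 2 blocks, and largest block 2, the block sizes (in nonincreasing order) are [2, 1].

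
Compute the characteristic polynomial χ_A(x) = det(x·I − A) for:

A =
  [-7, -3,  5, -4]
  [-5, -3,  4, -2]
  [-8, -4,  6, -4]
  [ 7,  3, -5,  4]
x^4

Expanding det(x·I − A) (e.g. by cofactor expansion or by noting that A is similar to its Jordan form J, which has the same characteristic polynomial as A) gives
  χ_A(x) = x^4
which factors as x^4. The eigenvalues (with algebraic multiplicities) are λ = 0 with multiplicity 4.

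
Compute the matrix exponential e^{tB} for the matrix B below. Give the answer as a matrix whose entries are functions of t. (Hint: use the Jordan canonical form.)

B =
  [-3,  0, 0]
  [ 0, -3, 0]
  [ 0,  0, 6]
e^{tB} =
  [exp(-3*t), 0, 0]
  [0, exp(-3*t), 0]
  [0, 0, exp(6*t)]

Strategy: write B = P · J · P⁻¹ where J is a Jordan canonical form, so e^{tB} = P · e^{tJ} · P⁻¹, and e^{tJ} can be computed block-by-block.

B has Jordan form
J =
  [-3,  0, 0]
  [ 0, -3, 0]
  [ 0,  0, 6]
(up to reordering of blocks).

Per-block formulas:
  For a 1×1 block at λ = -3: exp(t · [-3]) = [e^(-3t)].
  For a 1×1 block at λ = 6: exp(t · [6]) = [e^(6t)].

After assembling e^{tJ} and conjugating by P, we get:

e^{tB} =
  [exp(-3*t), 0, 0]
  [0, exp(-3*t), 0]
  [0, 0, exp(6*t)]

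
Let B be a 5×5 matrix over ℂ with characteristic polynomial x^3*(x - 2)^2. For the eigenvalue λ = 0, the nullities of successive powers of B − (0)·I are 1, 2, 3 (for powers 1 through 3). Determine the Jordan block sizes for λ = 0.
Block sizes for λ = 0: [3]

From the dimensions of kernels of powers, the number of Jordan blocks of size at least j is d_j − d_{j−1} where d_j = dim ker(N^j) (with d_0 = 0). Computing the differences gives [1, 1, 1].
The number of blocks of size exactly k is (#blocks of size ≥ k) − (#blocks of size ≥ k + 1), so the partition is: 1 block(s) of size 3.
In nonincreasing order the block sizes are [3].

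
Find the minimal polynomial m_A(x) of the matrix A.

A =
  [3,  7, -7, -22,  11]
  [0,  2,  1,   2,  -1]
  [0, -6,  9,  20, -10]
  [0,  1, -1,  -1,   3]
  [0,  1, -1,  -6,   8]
x^3 - 13*x^2 + 55*x - 75

The characteristic polynomial is χ_A(x) = (x - 5)^3*(x - 3)^2, so the eigenvalues are known. The minimal polynomial is
  m_A(x) = Π_λ (x − λ)^{k_λ}
where k_λ is the size of the *largest* Jordan block for λ (equivalently, the smallest k with (A − λI)^k v = 0 for every generalised eigenvector v of λ).

  λ = 3: largest Jordan block has size 1, contributing (x − 3)
  λ = 5: largest Jordan block has size 2, contributing (x − 5)^2

So m_A(x) = (x - 5)^2*(x - 3) = x^3 - 13*x^2 + 55*x - 75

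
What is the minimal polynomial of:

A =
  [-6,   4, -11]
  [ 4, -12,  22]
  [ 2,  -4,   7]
x^2 + 7*x + 12

The characteristic polynomial is χ_A(x) = (x + 3)*(x + 4)^2, so the eigenvalues are known. The minimal polynomial is
  m_A(x) = Π_λ (x − λ)^{k_λ}
where k_λ is the size of the *largest* Jordan block for λ (equivalently, the smallest k with (A − λI)^k v = 0 for every generalised eigenvector v of λ).

  λ = -4: largest Jordan block has size 1, contributing (x + 4)
  λ = -3: largest Jordan block has size 1, contributing (x + 3)

So m_A(x) = (x + 3)*(x + 4) = x^2 + 7*x + 12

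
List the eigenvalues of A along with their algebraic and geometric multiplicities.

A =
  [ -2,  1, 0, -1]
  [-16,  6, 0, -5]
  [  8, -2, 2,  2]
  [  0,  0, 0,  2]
λ = 2: alg = 4, geom = 2

Step 1 — factor the characteristic polynomial to read off the algebraic multiplicities:
  χ_A(x) = (x - 2)^4

Step 2 — compute geometric multiplicities via the rank-nullity identity g(λ) = n − rank(A − λI):
  rank(A − (2)·I) = 2, so dim ker(A − (2)·I) = n − 2 = 2

Summary:
  λ = 2: algebraic multiplicity = 4, geometric multiplicity = 2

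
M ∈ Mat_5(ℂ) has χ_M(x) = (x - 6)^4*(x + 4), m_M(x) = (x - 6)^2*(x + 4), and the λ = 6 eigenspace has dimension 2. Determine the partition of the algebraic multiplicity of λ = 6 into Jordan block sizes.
Block sizes for λ = 6: [2, 2]

Step 1 — from the characteristic polynomial, algebraic multiplicity of λ = 6 is 4. From dim ker(M − (6)·I) = 2, there are exactly 2 Jordan blocks for λ = 6.
Step 2 — from the minimal polynomial, the factor (x − 6)^2 tells us the largest block for λ = 6 has size 2.
Step 3 — with total size 4, 2 blocks, and largest block 2, the block sizes (in nonincreasing order) are [2, 2].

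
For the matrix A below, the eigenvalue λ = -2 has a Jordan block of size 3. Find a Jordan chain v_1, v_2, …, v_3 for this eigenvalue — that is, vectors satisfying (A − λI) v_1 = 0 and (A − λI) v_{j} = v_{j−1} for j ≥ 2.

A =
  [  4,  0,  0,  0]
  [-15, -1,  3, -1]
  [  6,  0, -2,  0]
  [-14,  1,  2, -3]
A Jordan chain for λ = -2 of length 3:
v_1 = (0, 1, 0, 1)ᵀ
v_2 = (0, 3, 0, 2)ᵀ
v_3 = (0, 0, 1, 0)ᵀ

Let N = A − (-2)·I. We want v_3 with N^3 v_3 = 0 but N^2 v_3 ≠ 0; then v_{j-1} := N · v_j for j = 3, …, 2.

Pick v_3 = (0, 0, 1, 0)ᵀ.
Then v_2 = N · v_3 = (0, 3, 0, 2)ᵀ.
Then v_1 = N · v_2 = (0, 1, 0, 1)ᵀ.

Sanity check: (A − (-2)·I) v_1 = (0, 0, 0, 0)ᵀ = 0. ✓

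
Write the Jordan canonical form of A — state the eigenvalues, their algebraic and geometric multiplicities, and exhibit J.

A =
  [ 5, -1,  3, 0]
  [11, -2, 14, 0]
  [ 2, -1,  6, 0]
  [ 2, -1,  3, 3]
J_3(3) ⊕ J_1(3)

The characteristic polynomial is
  det(x·I − A) = x^4 - 12*x^3 + 54*x^2 - 108*x + 81 = (x - 3)^4

Eigenvalues and multiplicities (the geometric multiplicity of λ is n − rank(A − λI), which equals the number of Jordan blocks for λ):
  λ = 3: algebraic multiplicity = 4, geometric multiplicity = 2

Determining the block sizes for each eigenvalue:
  λ = 3: with am = 4 and gm = 2, the partition is not yet determined (e.g. several partitions of 4 into 2 parts exist). Let N = A − (3)·I. Computing rank(N^1) = 2, rank(N^2) = 1, rank(N^3) = 0; the number of blocks of size ≥ j is rank(N^{j−1}) − rank(N^j), giving [2, 1, 1]. So we have 1 block(s) of size 3, 1 block(s) of size 1 → block sizes [3, 1]

Assembling the blocks gives a Jordan form
J =
  [3, 1, 0, 0]
  [0, 3, 1, 0]
  [0, 0, 3, 0]
  [0, 0, 0, 3]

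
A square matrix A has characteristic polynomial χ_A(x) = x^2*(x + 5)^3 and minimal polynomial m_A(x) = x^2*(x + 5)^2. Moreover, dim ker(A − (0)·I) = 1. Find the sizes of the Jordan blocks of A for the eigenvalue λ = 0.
Block sizes for λ = 0: [2]

Step 1 — from the characteristic polynomial, algebraic multiplicity of λ = 0 is 2. From dim ker(A − (0)·I) = 1, there are exactly 1 Jordan blocks for λ = 0.
Step 2 — from the minimal polynomial, the factor (x − 0)^2 tells us the largest block for λ = 0 has size 2.
Step 3 — with total size 2, 1 blocks, and largest block 2, the block sizes (in nonincreasing order) are [2].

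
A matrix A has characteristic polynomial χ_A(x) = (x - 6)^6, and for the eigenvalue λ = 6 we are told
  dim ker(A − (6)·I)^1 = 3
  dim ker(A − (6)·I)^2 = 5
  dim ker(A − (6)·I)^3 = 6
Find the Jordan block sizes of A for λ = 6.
Block sizes for λ = 6: [3, 2, 1]

From the dimensions of kernels of powers, the number of Jordan blocks of size at least j is d_j − d_{j−1} where d_j = dim ker(N^j) (with d_0 = 0). Computing the differences gives [3, 2, 1].
The number of blocks of size exactly k is (#blocks of size ≥ k) − (#blocks of size ≥ k + 1), so the partition is: 1 block(s) of size 1, 1 block(s) of size 2, 1 block(s) of size 3.
In nonincreasing order the block sizes are [3, 2, 1].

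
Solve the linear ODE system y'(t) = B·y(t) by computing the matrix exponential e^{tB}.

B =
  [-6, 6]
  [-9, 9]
e^{tB} =
  [3 - 2*exp(3*t), 2*exp(3*t) - 2]
  [3 - 3*exp(3*t), 3*exp(3*t) - 2]

Strategy: write B = P · J · P⁻¹ where J is a Jordan canonical form, so e^{tB} = P · e^{tJ} · P⁻¹, and e^{tJ} can be computed block-by-block.

B has Jordan form
J =
  [0, 0]
  [0, 3]
(up to reordering of blocks).

Per-block formulas:
  For a 1×1 block at λ = 3: exp(t · [3]) = [e^(3t)].
  For a 1×1 block at λ = 0: exp(t · [0]) = [e^(0t)].

After assembling e^{tJ} and conjugating by P, we get:

e^{tB} =
  [3 - 2*exp(3*t), 2*exp(3*t) - 2]
  [3 - 3*exp(3*t), 3*exp(3*t) - 2]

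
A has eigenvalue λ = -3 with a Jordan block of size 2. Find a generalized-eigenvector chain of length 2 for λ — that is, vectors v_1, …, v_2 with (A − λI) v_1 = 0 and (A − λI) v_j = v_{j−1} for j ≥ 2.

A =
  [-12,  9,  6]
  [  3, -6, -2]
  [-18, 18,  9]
A Jordan chain for λ = -3 of length 2:
v_1 = (-9, 3, -18)ᵀ
v_2 = (1, 0, 0)ᵀ

Let N = A − (-3)·I. We want v_2 with N^2 v_2 = 0 but N^1 v_2 ≠ 0; then v_{j-1} := N · v_j for j = 2, …, 2.

Pick v_2 = (1, 0, 0)ᵀ.
Then v_1 = N · v_2 = (-9, 3, -18)ᵀ.

Sanity check: (A − (-3)·I) v_1 = (0, 0, 0)ᵀ = 0. ✓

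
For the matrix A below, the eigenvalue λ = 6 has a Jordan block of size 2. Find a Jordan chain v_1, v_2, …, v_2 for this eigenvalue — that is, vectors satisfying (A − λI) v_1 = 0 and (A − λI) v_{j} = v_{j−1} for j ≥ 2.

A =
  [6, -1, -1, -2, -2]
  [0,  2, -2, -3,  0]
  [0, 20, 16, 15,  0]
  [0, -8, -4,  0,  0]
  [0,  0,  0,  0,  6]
A Jordan chain for λ = 6 of length 2:
v_1 = (-1, -4, 20, -8, 0)ᵀ
v_2 = (0, 1, 0, 0, 0)ᵀ

Let N = A − (6)·I. We want v_2 with N^2 v_2 = 0 but N^1 v_2 ≠ 0; then v_{j-1} := N · v_j for j = 2, …, 2.

Pick v_2 = (0, 1, 0, 0, 0)ᵀ.
Then v_1 = N · v_2 = (-1, -4, 20, -8, 0)ᵀ.

Sanity check: (A − (6)·I) v_1 = (0, 0, 0, 0, 0)ᵀ = 0. ✓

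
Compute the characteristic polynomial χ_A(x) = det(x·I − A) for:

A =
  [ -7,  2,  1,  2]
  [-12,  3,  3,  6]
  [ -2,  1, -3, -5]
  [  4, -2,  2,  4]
x^4 + 3*x^3

Expanding det(x·I − A) (e.g. by cofactor expansion or by noting that A is similar to its Jordan form J, which has the same characteristic polynomial as A) gives
  χ_A(x) = x^4 + 3*x^3
which factors as x^3*(x + 3). The eigenvalues (with algebraic multiplicities) are λ = -3 with multiplicity 1, λ = 0 with multiplicity 3.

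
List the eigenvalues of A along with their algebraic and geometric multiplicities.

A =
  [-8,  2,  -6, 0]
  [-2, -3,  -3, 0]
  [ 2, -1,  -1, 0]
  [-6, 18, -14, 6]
λ = -4: alg = 3, geom = 2; λ = 6: alg = 1, geom = 1

Step 1 — factor the characteristic polynomial to read off the algebraic multiplicities:
  χ_A(x) = (x - 6)*(x + 4)^3

Step 2 — compute geometric multiplicities via the rank-nullity identity g(λ) = n − rank(A − λI):
  rank(A − (-4)·I) = 2, so dim ker(A − (-4)·I) = n − 2 = 2
  rank(A − (6)·I) = 3, so dim ker(A − (6)·I) = n − 3 = 1

Summary:
  λ = -4: algebraic multiplicity = 3, geometric multiplicity = 2
  λ = 6: algebraic multiplicity = 1, geometric multiplicity = 1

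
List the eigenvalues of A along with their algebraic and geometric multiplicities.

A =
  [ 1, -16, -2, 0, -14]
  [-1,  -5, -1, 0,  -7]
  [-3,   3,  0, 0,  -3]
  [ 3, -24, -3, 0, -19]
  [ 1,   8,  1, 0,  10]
λ = 0: alg = 3, geom = 1; λ = 3: alg = 2, geom = 2

Step 1 — factor the characteristic polynomial to read off the algebraic multiplicities:
  χ_A(x) = x^3*(x - 3)^2

Step 2 — compute geometric multiplicities via the rank-nullity identity g(λ) = n − rank(A − λI):
  rank(A − (0)·I) = 4, so dim ker(A − (0)·I) = n − 4 = 1
  rank(A − (3)·I) = 3, so dim ker(A − (3)·I) = n − 3 = 2

Summary:
  λ = 0: algebraic multiplicity = 3, geometric multiplicity = 1
  λ = 3: algebraic multiplicity = 2, geometric multiplicity = 2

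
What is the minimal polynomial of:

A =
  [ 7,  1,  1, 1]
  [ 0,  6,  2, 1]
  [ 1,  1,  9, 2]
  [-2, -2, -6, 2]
x^2 - 12*x + 36

The characteristic polynomial is χ_A(x) = (x - 6)^4, so the eigenvalues are known. The minimal polynomial is
  m_A(x) = Π_λ (x − λ)^{k_λ}
where k_λ is the size of the *largest* Jordan block for λ (equivalently, the smallest k with (A − λI)^k v = 0 for every generalised eigenvector v of λ).

  λ = 6: largest Jordan block has size 2, contributing (x − 6)^2

So m_A(x) = (x - 6)^2 = x^2 - 12*x + 36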